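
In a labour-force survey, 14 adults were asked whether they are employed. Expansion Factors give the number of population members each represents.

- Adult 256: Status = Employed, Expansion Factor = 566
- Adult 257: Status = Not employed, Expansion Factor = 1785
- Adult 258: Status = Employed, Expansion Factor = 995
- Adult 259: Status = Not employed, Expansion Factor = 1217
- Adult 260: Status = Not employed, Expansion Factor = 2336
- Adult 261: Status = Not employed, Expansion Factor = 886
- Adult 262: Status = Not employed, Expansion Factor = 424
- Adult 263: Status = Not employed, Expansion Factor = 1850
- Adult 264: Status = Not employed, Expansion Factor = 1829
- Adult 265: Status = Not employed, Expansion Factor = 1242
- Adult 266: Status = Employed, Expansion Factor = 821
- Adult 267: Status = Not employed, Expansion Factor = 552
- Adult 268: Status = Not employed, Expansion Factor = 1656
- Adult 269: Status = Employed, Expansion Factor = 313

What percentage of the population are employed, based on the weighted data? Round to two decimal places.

Sum of weights for 'Employed' = 566 + 995 + 821 + 313 = 2695
Total weight = 16472
Weighted proportion = 2695 / 16472 = 0.16361098 → 16.361098%

16.36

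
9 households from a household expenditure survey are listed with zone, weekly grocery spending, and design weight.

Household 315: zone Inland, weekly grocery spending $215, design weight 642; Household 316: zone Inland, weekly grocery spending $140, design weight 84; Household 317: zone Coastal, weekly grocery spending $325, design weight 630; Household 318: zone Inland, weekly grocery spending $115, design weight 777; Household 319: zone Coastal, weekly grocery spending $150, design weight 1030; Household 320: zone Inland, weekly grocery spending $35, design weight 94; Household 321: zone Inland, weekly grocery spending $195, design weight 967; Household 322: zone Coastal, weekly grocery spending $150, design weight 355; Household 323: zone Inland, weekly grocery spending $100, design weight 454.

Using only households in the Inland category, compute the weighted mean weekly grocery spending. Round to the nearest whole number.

158

Inland rows: 315, 316, 318, 320, 321, 323
Weighted sum = 215×642 + 140×84 + 115×777 + 35×94 + 195×967 + 100×454
  = 138030 + 11760 + 89355 + 3290 + 188565 + 45400 = 476400
Sum of weights = 642 + 84 + 777 + 94 + 967 + 454 = 3018
Weighted mean = 476400 / 3018 = 157.85288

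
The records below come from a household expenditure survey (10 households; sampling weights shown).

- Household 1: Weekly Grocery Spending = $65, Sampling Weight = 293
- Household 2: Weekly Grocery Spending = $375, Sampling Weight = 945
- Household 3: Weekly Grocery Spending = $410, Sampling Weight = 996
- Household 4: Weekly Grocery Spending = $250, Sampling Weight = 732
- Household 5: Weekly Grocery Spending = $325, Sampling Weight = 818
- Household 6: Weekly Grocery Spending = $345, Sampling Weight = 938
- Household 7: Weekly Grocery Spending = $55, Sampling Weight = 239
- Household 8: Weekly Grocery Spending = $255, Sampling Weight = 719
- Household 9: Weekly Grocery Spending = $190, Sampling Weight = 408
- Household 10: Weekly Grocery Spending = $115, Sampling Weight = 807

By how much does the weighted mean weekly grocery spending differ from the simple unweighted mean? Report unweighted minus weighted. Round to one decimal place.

Unweighted sum = 65 + 375 + 410 + 250 + 325 + 345 + 55 + 255 + 190 + 115 = 2385
Unweighted mean = 2385 / 10 = 238.5
Weighted sum = 65×293 + 375×945 + 410×996 + 250×732 + 325×818 + 345×938 + 55×239 + 255×719 + 190×408 + 115×807
  = 19045 + 354375 + 408360 + 183000 + 265850 + 323610 + 13145 + 183345 + 77520 + 92805 = 1921055
Sum of weights = 293 + 945 + 996 + 732 + 818 + 938 + 239 + 719 + 408 + 807 = 6895
Weighted mean = 1921055 / 6895 = 278.61566
Difference (unweighted minus weighted) = -40.115664

-40.1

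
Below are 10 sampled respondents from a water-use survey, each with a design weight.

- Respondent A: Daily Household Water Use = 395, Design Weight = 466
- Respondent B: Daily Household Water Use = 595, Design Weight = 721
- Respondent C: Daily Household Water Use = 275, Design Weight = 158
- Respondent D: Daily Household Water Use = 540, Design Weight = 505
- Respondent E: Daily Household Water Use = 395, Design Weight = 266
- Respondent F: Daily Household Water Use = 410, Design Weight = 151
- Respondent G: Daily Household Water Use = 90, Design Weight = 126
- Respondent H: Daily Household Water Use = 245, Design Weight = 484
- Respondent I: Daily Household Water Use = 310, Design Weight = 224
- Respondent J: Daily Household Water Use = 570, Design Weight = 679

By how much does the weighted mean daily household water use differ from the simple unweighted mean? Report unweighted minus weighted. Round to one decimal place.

Unweighted sum = 3825
Unweighted mean = 3825 / 10 = 382.5
Weighted sum = 1682585
Sum of weights = 3780
Weighted mean = 1682585 / 3780 = 445.12831
Difference (unweighted minus weighted) = -62.628307

-62.6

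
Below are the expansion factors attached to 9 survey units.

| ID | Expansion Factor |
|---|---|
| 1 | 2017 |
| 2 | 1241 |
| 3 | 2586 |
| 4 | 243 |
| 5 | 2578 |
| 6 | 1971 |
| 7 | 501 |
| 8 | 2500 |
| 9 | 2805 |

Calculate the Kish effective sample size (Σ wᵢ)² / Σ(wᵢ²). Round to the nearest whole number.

7

Σ wᵢ = 2017 + 1241 + 2586 + 243 + 2578 + 1971 + 501 + 2500 + 2805 = 16442
Σ wᵢ² = 4068289 + 1540081 + 6687396 + 59049 + 6646084 + 3884841 + 251001 + 6250000 + 7868025 = 37254766
n_eff = 16442² / 37254766 = 270339364 / 37254766 = 7.2565041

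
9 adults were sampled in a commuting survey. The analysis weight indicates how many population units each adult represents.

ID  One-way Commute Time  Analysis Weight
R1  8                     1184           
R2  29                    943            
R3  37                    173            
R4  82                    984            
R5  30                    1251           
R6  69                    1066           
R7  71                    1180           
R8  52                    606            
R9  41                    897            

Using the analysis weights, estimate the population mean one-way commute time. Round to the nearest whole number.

Weighted sum = 8×1184 + 29×943 + 37×173 + 82×984 + 30×1251 + 69×1066 + 71×1180 + 52×606 + 41×897
  = 9472 + 27347 + 6401 + 80688 + 37530 + 73554 + 83780 + 31512 + 36777 = 387061
Sum of weights = 1184 + 943 + 173 + 984 + 1251 + 1066 + 1180 + 606 + 897 = 8284
Weighted mean = 387061 / 8284 = 46.723926

47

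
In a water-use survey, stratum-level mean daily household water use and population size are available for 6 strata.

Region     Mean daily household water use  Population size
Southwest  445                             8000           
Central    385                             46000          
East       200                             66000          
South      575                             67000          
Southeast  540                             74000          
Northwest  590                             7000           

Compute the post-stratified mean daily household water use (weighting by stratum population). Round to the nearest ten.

440

Σ Nₕ·x̄ₕ = 445×8000 + 385×46000 + 200×66000 + 575×67000 + 540×74000 + 590×7000
  = 3560000 + 17710000 + 13200000 + 38525000 + 39960000 + 4130000 = 117085000
Σ Nₕ = 8000 + 46000 + 66000 + 67000 + 74000 + 7000 = 268000
Overall mean = 117085000 / 268000 = 436.88433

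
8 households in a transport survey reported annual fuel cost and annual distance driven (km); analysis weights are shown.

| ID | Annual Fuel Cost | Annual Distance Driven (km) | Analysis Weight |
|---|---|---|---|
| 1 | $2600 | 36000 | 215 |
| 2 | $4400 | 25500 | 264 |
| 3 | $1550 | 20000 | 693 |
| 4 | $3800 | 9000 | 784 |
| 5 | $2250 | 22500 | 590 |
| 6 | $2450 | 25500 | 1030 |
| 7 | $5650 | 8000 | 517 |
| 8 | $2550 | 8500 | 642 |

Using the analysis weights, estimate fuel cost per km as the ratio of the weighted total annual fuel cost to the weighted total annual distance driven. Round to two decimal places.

Σ wᵢ·y = 14183100
Σ wᵢ·x = 84521000
Ratio = 14183100 / 84521000 = 0.16780563

0.17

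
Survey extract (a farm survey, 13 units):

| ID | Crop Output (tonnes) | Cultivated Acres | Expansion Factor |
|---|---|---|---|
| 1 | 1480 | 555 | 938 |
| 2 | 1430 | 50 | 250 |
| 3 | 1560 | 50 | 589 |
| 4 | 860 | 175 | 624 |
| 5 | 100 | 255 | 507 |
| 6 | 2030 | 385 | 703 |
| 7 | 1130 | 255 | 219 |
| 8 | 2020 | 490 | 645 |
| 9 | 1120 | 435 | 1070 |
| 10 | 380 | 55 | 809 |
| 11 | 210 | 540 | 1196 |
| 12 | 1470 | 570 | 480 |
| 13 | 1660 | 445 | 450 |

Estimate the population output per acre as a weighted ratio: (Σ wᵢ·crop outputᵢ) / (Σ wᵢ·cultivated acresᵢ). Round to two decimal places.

Σ wᵢ·y = 9438960
Σ wᵢ·x = 3073210
Ratio = 9438960 / 3073210 = 3.0713684

3.07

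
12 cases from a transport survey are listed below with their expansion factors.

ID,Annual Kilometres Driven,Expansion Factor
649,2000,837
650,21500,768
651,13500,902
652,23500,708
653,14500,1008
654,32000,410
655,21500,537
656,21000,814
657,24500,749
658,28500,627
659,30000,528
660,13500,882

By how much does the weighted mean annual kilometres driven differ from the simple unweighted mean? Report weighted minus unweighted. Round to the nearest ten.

Unweighted sum = 2000 + 21500 + 13500 + 23500 + 14500 + 32000 + 21500 + 21000 + 24500 + 28500 + 30000 + 13500 = 246000
Unweighted mean = 246000 / 12 = 20500
Weighted sum = 2000×837 + 21500×768 + 13500×902 + 23500×708 + 14500×1008 + 32000×410 + 21500×537 + 21000×814 + 24500×749 + 28500×627 + 30000×528 + 13500×882
  = 167343500
Sum of weights = 837 + 768 + 902 + 708 + 1008 + 410 + 537 + 814 + 749 + 627 + 528 + 882 = 8770
Weighted mean = 167343500 / 8770 = 19081.357
Difference (weighted minus unweighted) = -1418.6431

-1420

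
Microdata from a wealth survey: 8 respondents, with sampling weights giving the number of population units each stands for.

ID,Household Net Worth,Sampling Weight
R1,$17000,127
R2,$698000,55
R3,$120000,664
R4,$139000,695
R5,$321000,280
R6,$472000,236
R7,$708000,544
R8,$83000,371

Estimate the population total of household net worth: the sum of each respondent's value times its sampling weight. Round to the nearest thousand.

Weighted total = 17000×127 + 698000×55 + 120000×664 + 139000×695 + 321000×280 + 472000×236 + 708000×544 + 83000×371
  = 2159000 + 38390000 + 79680000 + 96605000 + 89880000 + 111392000 + 385152000 + 30793000 = 834051000

834051000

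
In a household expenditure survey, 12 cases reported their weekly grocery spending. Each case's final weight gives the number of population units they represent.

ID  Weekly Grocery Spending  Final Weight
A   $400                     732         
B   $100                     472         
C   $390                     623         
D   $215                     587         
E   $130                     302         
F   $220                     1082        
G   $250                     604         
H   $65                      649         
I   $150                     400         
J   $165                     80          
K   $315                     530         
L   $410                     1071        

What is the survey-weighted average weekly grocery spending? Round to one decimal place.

Weighted sum = 400×732 + 100×472 + 390×623 + 215×587 + 130×302 + 220×1082 + 250×604 + 65×649 + 150×400 + 165×80 + 315×530 + 410×1071
  = 292800 + 47200 + 242970 + 126205 + 39260 + 238040 + 151000 + 42185 + 60000 + 13200 + 166950 + 439110 = 1858920
Sum of weights = 7132
Weighted mean = 1858920 / 7132 = 260.64498

260.6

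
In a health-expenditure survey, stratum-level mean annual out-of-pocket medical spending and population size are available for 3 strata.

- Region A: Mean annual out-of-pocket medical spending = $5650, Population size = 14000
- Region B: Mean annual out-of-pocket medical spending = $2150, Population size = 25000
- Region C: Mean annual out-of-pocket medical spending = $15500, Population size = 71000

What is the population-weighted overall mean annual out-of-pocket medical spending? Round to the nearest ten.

Σ Nₕ·x̄ₕ = 5650×14000 + 2150×25000 + 15500×71000
  = 79100000 + 53750000 + 1100500000 = 1233350000
Σ Nₕ = 14000 + 25000 + 71000 = 110000
Overall mean = 1233350000 / 110000 = 11212.273

11210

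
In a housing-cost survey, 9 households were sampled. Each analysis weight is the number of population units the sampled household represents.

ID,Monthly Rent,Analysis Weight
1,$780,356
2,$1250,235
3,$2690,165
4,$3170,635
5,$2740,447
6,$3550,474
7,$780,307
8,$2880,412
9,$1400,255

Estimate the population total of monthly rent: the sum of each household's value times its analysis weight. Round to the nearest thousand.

7719000

Weighted total = 780×356 + 1250×235 + 2690×165 + 3170×635 + 2740×447 + 3550×474 + 780×307 + 2880×412 + 1400×255
  = 277680 + 293750 + 443850 + 2012950 + 1224780 + 1682700 + 239460 + 1186560 + 357000 = 7718730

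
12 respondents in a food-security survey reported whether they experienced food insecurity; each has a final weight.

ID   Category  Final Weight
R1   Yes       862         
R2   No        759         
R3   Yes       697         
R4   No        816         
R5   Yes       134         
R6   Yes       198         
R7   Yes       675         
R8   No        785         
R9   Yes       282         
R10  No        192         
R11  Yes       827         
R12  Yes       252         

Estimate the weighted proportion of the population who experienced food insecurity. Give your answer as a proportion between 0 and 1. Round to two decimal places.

Sum of weights for 'Yes' = 862 + 697 + 134 + 198 + 675 + 282 + 827 + 252 = 3927
Total weight = 6479
Weighted proportion = 3927 / 6479 = 0.60611205

0.61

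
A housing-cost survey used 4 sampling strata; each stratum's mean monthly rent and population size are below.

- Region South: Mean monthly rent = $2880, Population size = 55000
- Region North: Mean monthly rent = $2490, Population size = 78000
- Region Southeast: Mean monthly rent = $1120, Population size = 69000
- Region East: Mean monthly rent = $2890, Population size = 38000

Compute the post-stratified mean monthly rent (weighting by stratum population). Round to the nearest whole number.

2249

Σ Nₕ·x̄ₕ = 2880×55000 + 2490×78000 + 1120×69000 + 2890×38000
  = 158400000 + 194220000 + 77280000 + 109820000 = 539720000
Σ Nₕ = 55000 + 78000 + 69000 + 38000 = 240000
Overall mean = 539720000 / 240000 = 2248.8333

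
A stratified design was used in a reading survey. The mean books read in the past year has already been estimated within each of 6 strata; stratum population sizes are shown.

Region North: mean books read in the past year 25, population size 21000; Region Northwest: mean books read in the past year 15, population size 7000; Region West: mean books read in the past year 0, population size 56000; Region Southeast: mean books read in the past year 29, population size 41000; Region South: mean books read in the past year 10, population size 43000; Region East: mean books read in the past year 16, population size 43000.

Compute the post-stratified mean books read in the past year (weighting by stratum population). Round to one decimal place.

13.9

Σ Nₕ·x̄ₕ = 25×21000 + 15×7000 + 0×56000 + 29×41000 + 10×43000 + 16×43000
  = 525000 + 105000 + 0 + 1189000 + 430000 + 688000 = 2937000
Σ Nₕ = 21000 + 7000 + 56000 + 41000 + 43000 + 43000 = 211000
Overall mean = 2937000 / 211000 = 13.919431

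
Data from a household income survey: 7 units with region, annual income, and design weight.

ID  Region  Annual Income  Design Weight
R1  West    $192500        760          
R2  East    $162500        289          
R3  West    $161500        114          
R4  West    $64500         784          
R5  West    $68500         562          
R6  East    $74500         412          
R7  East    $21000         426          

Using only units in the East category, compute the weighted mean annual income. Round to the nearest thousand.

77000

East rows: R2, R6, R7
Weighted sum = 162500×289 + 74500×412 + 21000×426
  = 86602500
Sum of weights = 289 + 412 + 426 = 1127
Weighted mean = 86602500 / 1127 = 76843.39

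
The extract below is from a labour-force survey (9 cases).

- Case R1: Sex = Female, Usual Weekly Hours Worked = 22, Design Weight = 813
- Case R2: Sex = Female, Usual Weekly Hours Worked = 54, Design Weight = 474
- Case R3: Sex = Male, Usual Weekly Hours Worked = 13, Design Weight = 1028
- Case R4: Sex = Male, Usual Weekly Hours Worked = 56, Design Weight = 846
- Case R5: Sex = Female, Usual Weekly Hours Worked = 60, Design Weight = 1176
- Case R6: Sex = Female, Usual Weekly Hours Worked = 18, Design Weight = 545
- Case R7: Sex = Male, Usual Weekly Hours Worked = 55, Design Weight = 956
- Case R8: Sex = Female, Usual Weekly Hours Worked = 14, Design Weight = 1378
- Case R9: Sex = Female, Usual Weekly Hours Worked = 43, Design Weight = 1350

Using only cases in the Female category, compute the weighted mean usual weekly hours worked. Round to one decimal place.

Female rows: R1, R2, R5, R6, R8, R9
Weighted sum = 22×813 + 54×474 + 60×1176 + 18×545 + 14×1378 + 43×1350
  = 17886 + 25596 + 70560 + 9810 + 19292 + 58050 = 201194
Sum of weights = 813 + 474 + 1176 + 545 + 1378 + 1350 = 5736
Weighted mean = 201194 / 5736 = 35.075662

35.1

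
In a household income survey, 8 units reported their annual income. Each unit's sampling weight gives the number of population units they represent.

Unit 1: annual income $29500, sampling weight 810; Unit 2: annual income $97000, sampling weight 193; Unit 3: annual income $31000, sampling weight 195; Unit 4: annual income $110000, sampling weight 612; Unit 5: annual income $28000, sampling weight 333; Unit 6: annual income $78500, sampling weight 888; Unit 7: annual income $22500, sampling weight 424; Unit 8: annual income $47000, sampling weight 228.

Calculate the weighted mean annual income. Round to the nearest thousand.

Weighted sum = 29500×810 + 97000×193 + 31000×195 + 110000×612 + 28000×333 + 78500×888 + 22500×424 + 47000×228
  = 23895000 + 18721000 + 6045000 + 67320000 + 9324000 + 69708000 + 9540000 + 10716000 = 215269000
Sum of weights = 810 + 193 + 195 + 612 + 333 + 888 + 424 + 228 = 3683
Weighted mean = 215269000 / 3683 = 58449.362

58000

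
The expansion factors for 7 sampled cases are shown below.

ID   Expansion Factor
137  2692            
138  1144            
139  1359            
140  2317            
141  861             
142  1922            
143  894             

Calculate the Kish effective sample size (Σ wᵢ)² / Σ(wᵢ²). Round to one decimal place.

Σ wᵢ = 2692 + 1144 + 1359 + 2317 + 861 + 1922 + 894 = 11189
Σ wᵢ² = 7246864 + 1308736 + 1846881 + 5368489 + 741321 + 3694084 + 799236 = 21005611
n_eff = 11189² / 21005611 = 125193721 / 21005611 = 5.9600133

6.0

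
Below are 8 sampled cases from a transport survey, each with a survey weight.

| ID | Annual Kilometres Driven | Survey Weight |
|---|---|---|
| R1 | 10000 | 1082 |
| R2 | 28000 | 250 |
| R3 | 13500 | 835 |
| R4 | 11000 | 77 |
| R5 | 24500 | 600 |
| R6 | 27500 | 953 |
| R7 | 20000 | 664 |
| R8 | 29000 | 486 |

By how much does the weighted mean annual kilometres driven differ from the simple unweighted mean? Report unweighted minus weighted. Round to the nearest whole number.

583

Unweighted sum = 10000 + 28000 + 13500 + 11000 + 24500 + 27500 + 20000 + 29000 = 163500
Unweighted mean = 163500 / 8 = 20437.5
Weighted sum = 10000×1082 + 28000×250 + 13500×835 + 11000×77 + 24500×600 + 27500×953 + 20000×664 + 29000×486
  = 98221000
Sum of weights = 4947
Weighted mean = 98221000 / 4947 = 19854.659
Difference (unweighted minus weighted) = 582.84061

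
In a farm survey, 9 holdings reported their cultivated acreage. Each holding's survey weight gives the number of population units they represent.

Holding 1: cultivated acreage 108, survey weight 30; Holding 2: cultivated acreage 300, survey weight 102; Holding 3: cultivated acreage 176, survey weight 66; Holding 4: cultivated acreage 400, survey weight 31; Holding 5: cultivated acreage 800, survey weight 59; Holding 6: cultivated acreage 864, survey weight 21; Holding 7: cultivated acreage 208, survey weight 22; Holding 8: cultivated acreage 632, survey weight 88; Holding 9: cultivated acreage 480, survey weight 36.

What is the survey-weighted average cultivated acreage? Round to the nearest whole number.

Weighted sum = 108×30 + 300×102 + 176×66 + 400×31 + 800×59 + 864×21 + 208×22 + 632×88 + 480×36
  = 3240 + 30600 + 11616 + 12400 + 47200 + 18144 + 4576 + 55616 + 17280 = 200672
Sum of weights = 30 + 102 + 66 + 31 + 59 + 21 + 22 + 88 + 36 = 455
Weighted mean = 200672 / 455 = 441.03736

441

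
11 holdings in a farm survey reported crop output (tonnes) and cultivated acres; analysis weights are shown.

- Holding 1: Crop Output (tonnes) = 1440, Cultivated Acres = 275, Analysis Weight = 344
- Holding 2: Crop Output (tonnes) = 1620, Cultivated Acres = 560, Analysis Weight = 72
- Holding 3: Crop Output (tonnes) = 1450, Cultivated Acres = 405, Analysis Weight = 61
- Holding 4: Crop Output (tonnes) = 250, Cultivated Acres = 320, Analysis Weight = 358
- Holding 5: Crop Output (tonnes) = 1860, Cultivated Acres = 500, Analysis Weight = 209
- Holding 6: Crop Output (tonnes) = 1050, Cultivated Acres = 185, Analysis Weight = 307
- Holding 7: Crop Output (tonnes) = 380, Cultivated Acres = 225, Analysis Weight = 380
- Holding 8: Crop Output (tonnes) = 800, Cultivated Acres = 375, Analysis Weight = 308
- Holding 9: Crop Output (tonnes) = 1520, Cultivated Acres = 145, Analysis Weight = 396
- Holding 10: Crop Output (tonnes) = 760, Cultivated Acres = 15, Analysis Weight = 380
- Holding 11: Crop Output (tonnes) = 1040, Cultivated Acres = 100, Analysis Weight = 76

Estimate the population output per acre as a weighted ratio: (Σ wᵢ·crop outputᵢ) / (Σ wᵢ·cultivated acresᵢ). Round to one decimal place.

Σ wᵢ·y = 1440×344 + 1620×72 + 1450×61 + 250×358 + 1860×209 + 1050×307 + 380×380 + 800×308 + 1520×396 + 760×380 + 1040×76
  = 495360 + 116640 + 88450 + 89500 + 388740 + 322350 + 144400 + 246400 + 601920 + 288800 + 79040 = 2861600
Σ wᵢ·x = 275×344 + 560×72 + 405×61 + 320×358 + 500×209 + 185×307 + 225×380 + 375×308 + 145×396 + 15×380 + 100×76
  = 707200
Ratio = 2861600 / 707200 = 4.0463801

4.0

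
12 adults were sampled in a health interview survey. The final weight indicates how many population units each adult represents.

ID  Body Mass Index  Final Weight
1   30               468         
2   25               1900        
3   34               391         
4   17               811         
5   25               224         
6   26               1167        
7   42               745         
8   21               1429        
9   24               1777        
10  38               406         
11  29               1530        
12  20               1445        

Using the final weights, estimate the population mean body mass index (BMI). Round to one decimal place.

25.8

Weighted sum = 30×468 + 25×1900 + 34×391 + 17×811 + 25×224 + 26×1167 + 42×745 + 21×1429 + 24×1777 + 38×406 + 29×1530 + 20×1445
  = 317208
Sum of weights = 468 + 1900 + 391 + 811 + 224 + 1167 + 745 + 1429 + 1777 + 406 + 1530 + 1445 = 12293
Weighted mean = 317208 / 12293 = 25.803953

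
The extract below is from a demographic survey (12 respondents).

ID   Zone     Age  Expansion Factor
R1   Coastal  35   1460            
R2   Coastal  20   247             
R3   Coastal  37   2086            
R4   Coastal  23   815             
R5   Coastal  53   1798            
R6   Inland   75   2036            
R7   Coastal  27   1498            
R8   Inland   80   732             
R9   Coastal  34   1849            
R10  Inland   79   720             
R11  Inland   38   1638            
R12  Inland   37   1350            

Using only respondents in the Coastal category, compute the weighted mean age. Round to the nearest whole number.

36

Coastal rows: R1, R2, R3, R4, R5, R7, R9
Weighted sum = 35×1460 + 20×247 + 37×2086 + 23×815 + 53×1798 + 27×1498 + 34×1849
  = 51100 + 4940 + 77182 + 18745 + 95294 + 40446 + 62866 = 350573
Sum of weights = 1460 + 247 + 2086 + 815 + 1798 + 1498 + 1849 = 9753
Weighted mean = 350573 / 9753 = 35.945145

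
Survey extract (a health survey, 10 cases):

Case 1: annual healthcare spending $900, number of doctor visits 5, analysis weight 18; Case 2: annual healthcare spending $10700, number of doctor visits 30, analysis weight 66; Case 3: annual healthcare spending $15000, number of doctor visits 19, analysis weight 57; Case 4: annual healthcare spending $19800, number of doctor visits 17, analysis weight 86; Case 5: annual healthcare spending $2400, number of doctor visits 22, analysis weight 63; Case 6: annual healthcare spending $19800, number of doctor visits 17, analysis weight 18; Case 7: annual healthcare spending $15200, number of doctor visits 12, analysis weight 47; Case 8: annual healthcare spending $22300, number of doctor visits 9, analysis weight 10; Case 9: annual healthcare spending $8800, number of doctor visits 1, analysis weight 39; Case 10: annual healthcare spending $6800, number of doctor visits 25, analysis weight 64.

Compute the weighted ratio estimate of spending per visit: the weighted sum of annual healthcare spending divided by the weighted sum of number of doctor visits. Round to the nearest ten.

Σ wᵢ·y = 900×18 + 10700×66 + 15000×57 + 19800×86 + 2400×63 + 19800×18 + 15200×47 + 22300×10 + 8800×39 + 6800×64
  = 16200 + 706200 + 855000 + 1702800 + 151200 + 356400 + 714400 + 223000 + 343200 + 435200 = 5503600
Σ wᵢ·x = 5×18 + 30×66 + 19×57 + 17×86 + 22×63 + 17×18 + 12×47 + 9×10 + 1×39 + 25×64
  = 90 + 1980 + 1083 + 1462 + 1386 + 306 + 564 + 90 + 39 + 1600 = 8600
Ratio = 5503600 / 8600 = 639.95349

640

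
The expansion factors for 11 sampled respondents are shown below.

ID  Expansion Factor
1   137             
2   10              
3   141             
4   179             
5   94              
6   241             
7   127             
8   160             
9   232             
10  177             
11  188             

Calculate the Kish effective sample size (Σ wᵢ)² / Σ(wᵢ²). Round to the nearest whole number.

Σ wᵢ = 137 + 10 + 141 + 179 + 94 + 241 + 127 + 160 + 232 + 177 + 188 = 1686
Σ wᵢ² = 299934
n_eff = 1686² / 299934 = 2842596 / 299934 = 9.477405

9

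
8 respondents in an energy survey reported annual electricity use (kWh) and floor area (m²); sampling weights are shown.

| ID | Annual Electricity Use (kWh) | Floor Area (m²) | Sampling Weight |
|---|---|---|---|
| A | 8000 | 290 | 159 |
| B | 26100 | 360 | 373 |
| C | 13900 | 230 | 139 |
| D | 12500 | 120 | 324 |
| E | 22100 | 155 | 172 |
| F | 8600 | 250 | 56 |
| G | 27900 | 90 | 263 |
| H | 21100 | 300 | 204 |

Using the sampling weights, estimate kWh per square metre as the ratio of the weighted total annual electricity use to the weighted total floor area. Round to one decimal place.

Σ wᵢ·y = 32914300
Σ wᵢ·x = 290×159 + 360×373 + 230×139 + 120×324 + 155×172 + 250×56 + 90×263 + 300×204
  = 376770
Ratio = 32914300 / 376770 = 87.359132

87.4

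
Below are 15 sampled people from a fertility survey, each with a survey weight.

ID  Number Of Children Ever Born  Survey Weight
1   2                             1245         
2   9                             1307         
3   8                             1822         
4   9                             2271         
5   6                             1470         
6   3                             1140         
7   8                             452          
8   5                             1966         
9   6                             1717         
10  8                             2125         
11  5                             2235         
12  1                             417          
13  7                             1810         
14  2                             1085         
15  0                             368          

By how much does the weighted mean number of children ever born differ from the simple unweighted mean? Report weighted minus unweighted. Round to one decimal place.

Unweighted sum = 79
Unweighted mean = 79 / 15 = 5.2666667
Weighted sum = 128688
Sum of weights = 21430
Weighted mean = 128688 / 21430 = 6.0050397
Difference (weighted minus unweighted) = 0.738373

0.7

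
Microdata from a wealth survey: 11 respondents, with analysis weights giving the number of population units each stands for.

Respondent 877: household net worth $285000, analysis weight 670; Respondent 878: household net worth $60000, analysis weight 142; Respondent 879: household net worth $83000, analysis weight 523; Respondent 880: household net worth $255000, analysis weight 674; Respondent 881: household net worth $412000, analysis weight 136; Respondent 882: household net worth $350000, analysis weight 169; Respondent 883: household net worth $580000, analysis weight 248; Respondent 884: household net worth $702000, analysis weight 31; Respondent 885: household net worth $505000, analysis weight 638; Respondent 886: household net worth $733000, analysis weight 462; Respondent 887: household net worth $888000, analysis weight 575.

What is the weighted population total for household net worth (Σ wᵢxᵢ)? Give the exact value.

Weighted total = 1866969000

1866969000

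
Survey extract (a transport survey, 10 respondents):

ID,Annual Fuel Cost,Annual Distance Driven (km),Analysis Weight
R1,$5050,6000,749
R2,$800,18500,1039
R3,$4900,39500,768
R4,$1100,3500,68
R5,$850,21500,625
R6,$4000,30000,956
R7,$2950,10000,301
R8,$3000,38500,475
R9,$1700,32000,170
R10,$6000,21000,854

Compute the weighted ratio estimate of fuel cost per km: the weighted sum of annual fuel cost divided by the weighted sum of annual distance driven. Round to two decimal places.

Σ wᵢ·y = 5050×749 + 800×1039 + 4900×768 + 1100×68 + 850×625 + 4000×956 + 2950×301 + 3000×475 + 1700×170 + 6000×854
  = 3782450 + 831200 + 3763200 + 74800 + 531250 + 3824000 + 887950 + 1425000 + 289000 + 5124000 = 20532850
Σ wᵢ·x = 6000×749 + 18500×1039 + 39500×768 + 3500×68 + 21500×625 + 30000×956 + 10000×301 + 38500×475 + 32000×170 + 21000×854
  = 141078500
Ratio = 20532850 / 141078500 = 0.14554202

0.15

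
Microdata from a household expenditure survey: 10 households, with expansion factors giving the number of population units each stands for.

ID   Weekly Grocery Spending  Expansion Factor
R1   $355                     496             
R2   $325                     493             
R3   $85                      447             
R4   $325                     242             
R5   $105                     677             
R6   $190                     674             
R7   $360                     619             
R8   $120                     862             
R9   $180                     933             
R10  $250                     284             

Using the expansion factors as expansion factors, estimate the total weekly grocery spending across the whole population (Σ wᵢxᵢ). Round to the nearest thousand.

1217000

Weighted total = 355×496 + 325×493 + 85×447 + 325×242 + 105×677 + 190×674 + 360×619 + 120×862 + 180×933 + 250×284
  = 1217315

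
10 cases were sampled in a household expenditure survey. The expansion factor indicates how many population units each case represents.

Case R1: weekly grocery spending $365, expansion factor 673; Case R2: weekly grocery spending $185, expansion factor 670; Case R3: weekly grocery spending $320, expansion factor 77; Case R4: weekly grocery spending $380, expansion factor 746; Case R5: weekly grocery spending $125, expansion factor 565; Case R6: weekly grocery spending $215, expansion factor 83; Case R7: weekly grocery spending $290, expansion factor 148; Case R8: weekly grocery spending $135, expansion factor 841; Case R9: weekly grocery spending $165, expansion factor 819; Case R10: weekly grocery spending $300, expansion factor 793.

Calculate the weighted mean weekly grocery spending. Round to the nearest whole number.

239

Weighted sum = 365×673 + 185×670 + 320×77 + 380×746 + 125×565 + 215×83 + 290×148 + 135×841 + 165×819 + 300×793
  = 245645 + 123950 + 24640 + 283480 + 70625 + 17845 + 42920 + 113535 + 135135 + 237900 = 1295675
Sum of weights = 5415
Weighted mean = 1295675 / 5415 = 239.27516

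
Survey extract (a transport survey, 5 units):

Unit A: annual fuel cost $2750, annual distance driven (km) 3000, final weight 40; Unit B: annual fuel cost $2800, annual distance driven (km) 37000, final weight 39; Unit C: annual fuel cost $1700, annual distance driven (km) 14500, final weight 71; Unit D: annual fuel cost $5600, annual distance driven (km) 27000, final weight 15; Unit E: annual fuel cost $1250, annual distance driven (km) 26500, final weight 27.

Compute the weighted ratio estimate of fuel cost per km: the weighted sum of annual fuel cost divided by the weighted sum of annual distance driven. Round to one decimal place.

0.1

Σ wᵢ·y = 2750×40 + 2800×39 + 1700×71 + 5600×15 + 1250×27
  = 110000 + 109200 + 120700 + 84000 + 33750 = 457650
Σ wᵢ·x = 3000×40 + 37000×39 + 14500×71 + 27000×15 + 26500×27
  = 3713000
Ratio = 457650 / 3713000 = 0.12325613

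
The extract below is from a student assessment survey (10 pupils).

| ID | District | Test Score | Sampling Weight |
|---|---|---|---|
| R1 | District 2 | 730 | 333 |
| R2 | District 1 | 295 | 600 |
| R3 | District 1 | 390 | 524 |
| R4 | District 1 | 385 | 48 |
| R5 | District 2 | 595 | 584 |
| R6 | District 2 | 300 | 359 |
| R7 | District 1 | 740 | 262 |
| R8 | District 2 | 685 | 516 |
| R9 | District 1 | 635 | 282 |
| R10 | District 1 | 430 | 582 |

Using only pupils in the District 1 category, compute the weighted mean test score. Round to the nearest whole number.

District 1 rows: R2, R3, R4, R7, R9, R10
Weighted sum = 295×600 + 390×524 + 385×48 + 740×262 + 635×282 + 430×582
  = 177000 + 204360 + 18480 + 193880 + 179070 + 250260 = 1023050
Sum of weights = 600 + 524 + 48 + 262 + 282 + 582 = 2298
Weighted mean = 1023050 / 2298 = 445.19147

445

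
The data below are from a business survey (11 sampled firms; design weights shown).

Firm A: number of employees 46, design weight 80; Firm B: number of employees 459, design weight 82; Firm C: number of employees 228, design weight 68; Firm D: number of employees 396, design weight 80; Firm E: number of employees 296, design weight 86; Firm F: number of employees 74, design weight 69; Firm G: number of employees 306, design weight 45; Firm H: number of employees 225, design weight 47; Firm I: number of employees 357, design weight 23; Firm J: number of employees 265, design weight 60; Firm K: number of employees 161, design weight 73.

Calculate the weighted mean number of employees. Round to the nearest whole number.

Weighted sum = 46×80 + 459×82 + 228×68 + 396×80 + 296×86 + 74×69 + 306×45 + 225×47 + 357×23 + 265×60 + 161×73
  = 3680 + 37638 + 15504 + 31680 + 25456 + 5106 + 13770 + 10575 + 8211 + 15900 + 11753 = 179273
Sum of weights = 80 + 82 + 68 + 80 + 86 + 69 + 45 + 47 + 23 + 60 + 73 = 713
Weighted mean = 179273 / 713 = 251.43478

251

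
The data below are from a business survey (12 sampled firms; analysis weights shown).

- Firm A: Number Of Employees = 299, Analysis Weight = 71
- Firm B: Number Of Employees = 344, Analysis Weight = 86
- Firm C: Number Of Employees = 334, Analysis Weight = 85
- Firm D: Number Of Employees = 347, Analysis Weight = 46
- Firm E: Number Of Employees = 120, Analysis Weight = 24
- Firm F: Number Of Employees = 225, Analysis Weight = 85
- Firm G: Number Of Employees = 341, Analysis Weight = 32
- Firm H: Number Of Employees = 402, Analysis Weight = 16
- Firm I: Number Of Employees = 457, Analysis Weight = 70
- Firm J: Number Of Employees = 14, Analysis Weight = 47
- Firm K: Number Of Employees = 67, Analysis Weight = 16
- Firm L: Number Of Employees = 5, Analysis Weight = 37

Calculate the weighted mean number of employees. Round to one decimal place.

273.9

Weighted sum = 168419
Sum of weights = 71 + 86 + 85 + 46 + 24 + 85 + 32 + 16 + 70 + 47 + 16 + 37 = 615
Weighted mean = 168419 / 615 = 273.85203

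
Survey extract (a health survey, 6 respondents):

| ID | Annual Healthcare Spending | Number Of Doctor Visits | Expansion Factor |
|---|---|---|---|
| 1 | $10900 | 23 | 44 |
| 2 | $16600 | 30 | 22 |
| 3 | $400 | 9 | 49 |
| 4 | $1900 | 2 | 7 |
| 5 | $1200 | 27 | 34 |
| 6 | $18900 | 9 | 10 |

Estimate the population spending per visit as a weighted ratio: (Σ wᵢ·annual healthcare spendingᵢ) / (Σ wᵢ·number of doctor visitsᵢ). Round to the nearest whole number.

353

Σ wᵢ·y = 10900×44 + 16600×22 + 400×49 + 1900×7 + 1200×34 + 18900×10
  = 479600 + 365200 + 19600 + 13300 + 40800 + 189000 = 1107500
Σ wᵢ·x = 23×44 + 30×22 + 9×49 + 2×7 + 27×34 + 9×10
  = 1012 + 660 + 441 + 14 + 918 + 90 = 3135
Ratio = 1107500 / 3135 = 353.26954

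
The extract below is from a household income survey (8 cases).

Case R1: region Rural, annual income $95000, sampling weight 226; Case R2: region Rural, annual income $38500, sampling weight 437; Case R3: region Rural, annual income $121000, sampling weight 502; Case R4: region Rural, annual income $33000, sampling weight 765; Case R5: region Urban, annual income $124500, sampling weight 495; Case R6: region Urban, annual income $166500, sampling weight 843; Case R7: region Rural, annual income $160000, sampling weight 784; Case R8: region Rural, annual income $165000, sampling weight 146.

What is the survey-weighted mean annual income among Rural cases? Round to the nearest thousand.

96000

Rural rows: R1, R2, R3, R4, R7, R8
Weighted sum = 95000×226 + 38500×437 + 121000×502 + 33000×765 + 160000×784 + 165000×146
  = 21470000 + 16824500 + 60742000 + 25245000 + 125440000 + 24090000 = 273811500
Sum of weights = 226 + 437 + 502 + 765 + 784 + 146 = 2860
Weighted mean = 273811500 / 2860 = 95738.287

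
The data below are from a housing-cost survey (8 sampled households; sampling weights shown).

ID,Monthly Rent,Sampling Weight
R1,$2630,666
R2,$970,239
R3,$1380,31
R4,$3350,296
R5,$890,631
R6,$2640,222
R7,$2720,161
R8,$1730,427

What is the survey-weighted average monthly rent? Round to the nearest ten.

Weighted sum = 2630×666 + 970×239 + 1380×31 + 3350×296 + 890×631 + 2640×222 + 2720×161 + 1730×427
  = 1751580 + 231830 + 42780 + 991600 + 561590 + 586080 + 437920 + 738710 = 5342090
Sum of weights = 666 + 239 + 31 + 296 + 631 + 222 + 161 + 427 = 2673
Weighted mean = 5342090 / 2673 = 1998.5372

2000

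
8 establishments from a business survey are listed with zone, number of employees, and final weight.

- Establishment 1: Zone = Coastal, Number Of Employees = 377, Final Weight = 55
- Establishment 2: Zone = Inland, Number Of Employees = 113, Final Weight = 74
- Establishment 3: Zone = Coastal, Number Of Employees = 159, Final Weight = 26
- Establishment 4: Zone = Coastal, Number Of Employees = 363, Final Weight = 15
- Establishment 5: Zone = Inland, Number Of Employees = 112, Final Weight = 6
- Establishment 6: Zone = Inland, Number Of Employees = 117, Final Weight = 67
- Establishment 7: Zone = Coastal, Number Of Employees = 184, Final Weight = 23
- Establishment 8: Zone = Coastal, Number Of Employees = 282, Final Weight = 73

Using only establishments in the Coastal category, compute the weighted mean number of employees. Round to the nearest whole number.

Coastal rows: 1, 3, 4, 7, 8
Weighted sum = 377×55 + 159×26 + 363×15 + 184×23 + 282×73
  = 55132
Sum of weights = 192
Weighted mean = 55132 / 192 = 287.14583

287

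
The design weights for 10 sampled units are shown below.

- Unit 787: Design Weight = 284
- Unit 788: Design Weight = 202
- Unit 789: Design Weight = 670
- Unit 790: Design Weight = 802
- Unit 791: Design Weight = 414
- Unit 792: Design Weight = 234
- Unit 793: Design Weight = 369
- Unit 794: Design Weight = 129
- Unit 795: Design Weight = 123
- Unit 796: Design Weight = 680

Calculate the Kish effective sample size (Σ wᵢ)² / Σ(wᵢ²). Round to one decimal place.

Σ wᵢ = 284 + 202 + 670 + 802 + 414 + 234 + 369 + 129 + 123 + 680 = 3907
Σ wᵢ² = 80656 + 40804 + 448900 + 643204 + 171396 + 54756 + 136161 + 16641 + 15129 + 462400 = 2070047
n_eff = 3907² / 2070047 = 15264649 / 2070047 = 7.3740591

7.4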